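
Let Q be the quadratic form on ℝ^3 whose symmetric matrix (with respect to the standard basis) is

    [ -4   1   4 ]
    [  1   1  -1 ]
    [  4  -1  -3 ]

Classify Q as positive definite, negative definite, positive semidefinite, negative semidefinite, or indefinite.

Row-reducing A symmetrically gives the diagonal entries -4, 5/4, 1.
Counting signs: 2 positive, 1 negative.
Hence Q is indefinite.

indefinite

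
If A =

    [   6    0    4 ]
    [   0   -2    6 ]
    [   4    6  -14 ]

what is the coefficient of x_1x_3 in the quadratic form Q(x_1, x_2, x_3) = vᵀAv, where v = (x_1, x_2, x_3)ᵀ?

8

The coefficient of x_1x_3 is A[1,3] + A[3,1] = 2·4 = 8.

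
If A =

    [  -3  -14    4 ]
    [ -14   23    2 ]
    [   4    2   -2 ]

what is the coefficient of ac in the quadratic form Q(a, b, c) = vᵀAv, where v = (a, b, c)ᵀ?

The coefficient of ac is A[1,3] + A[3,1] = 2·4 = 8.

8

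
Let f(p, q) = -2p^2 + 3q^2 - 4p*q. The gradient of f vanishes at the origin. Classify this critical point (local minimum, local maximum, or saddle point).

The Hessian at the origin is H = [[-4, -4], [-4, 6]].
det H = -4·6 − (-4)² = -40 < 0, so H is indefinite.
Therefore the origin is a saddle point.

saddle point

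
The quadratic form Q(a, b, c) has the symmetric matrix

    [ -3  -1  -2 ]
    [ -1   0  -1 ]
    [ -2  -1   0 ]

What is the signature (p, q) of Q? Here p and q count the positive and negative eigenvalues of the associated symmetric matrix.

(2, 1)

Congruent diagonalization of A (simultaneous row and column reduction) yields pivots -3, 1/3, 1.
Counting signs: 2 positive, 1 negative.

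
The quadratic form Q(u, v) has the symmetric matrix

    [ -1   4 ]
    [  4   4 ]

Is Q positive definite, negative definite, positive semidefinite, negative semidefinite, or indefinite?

indefinite

Congruent diagonalization of A (simultaneous row and column reduction) yields pivots -1, 20.
That gives 1 positive, 1 negative pivots.
Hence Q is indefinite.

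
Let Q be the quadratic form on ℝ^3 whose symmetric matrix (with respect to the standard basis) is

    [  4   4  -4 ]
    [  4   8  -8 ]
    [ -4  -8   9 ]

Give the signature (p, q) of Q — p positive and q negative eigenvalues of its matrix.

An LDLᵀ factorisation of A has diagonal entries 4, 4, 1.
Counting signs: 3 positive.

(3, 0)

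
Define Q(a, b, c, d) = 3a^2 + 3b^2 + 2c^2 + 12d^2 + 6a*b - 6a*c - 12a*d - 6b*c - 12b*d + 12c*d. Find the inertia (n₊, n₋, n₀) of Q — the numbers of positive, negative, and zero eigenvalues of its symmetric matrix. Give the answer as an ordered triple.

The symmetric matrix is A = [[3, 3, -3, -6], [3, 3, -3, -6], [-3, -3, 2, 6], [-6, -6, 6, 12]].
Congruent diagonalization of A (simultaneous row and column reduction) yields pivots 3, 0, -1, 0.
Counting signs: 1 positive, 1 negative, 2 zero.

(1, 1, 2)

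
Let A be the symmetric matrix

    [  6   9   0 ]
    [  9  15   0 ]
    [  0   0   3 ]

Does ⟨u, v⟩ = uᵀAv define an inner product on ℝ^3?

Applying the same elementary operations to the rows and columns of A produces a congruent diagonal matrix with entries 6, 3/2, 3.
That gives 3 positive pivots.
Hence Q is positive definite.
⟨·,·⟩ is an inner product exactly when A is positive definite.

yes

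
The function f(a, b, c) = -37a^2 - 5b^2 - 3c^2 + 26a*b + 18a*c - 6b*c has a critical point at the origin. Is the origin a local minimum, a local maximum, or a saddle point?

The Hessian at the origin is H = [[-74, 26, 18], [26, -10, -6], [18, -6, -6]].
Row-reducing H symmetrically gives the diagonal entries -74, -32/37, -3/2.
That gives 3 negative pivots.
H is negative definite, so the origin is a strict local maximum.

local maximum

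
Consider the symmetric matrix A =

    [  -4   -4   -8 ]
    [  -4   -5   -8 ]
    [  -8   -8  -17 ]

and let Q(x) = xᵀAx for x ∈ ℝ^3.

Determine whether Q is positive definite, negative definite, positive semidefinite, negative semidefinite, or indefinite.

Leading principal minors: Δ_1 = -4, Δ_2 = 4, Δ_3 = -4.
The signs alternate starting with Δ_1 < 0, so by Sylvester's criterion Q is negative definite.

negative definite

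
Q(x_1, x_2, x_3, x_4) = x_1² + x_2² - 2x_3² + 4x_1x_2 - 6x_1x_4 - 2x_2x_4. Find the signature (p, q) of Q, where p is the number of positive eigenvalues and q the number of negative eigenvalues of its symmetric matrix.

Write A = [[1, 2, 0, -3], [2, 1, 0, -1], [0, 0, -2, 0], [-3, -1, 0, 0]].
Congruent diagonalization of A (simultaneous row and column reduction) yields pivots 1, -3, -2, -2/3.
Counting signs: 1 positive, 3 negative.

(1, 3)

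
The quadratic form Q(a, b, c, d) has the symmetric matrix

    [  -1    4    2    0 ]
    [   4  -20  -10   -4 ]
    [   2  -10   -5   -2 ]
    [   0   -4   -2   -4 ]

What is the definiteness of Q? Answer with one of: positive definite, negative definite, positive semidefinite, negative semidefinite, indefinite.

negative semidefinite

Applying the same elementary operations to the rows and columns of A produces a congruent diagonal matrix with entries -1, -4, 0, 0.
Counting signs: 2 negative, 2 zero.
Hence Q is negative semidefinite.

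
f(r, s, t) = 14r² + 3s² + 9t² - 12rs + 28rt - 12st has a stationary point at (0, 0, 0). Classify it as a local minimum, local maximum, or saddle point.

saddle point

The Hessian at the origin is H = [[28, -12, 28], [-12, 6, -12], [28, -12, 18]].
An LDLᵀ factorisation of H has diagonal entries 28, 6/7, -10.
So there are 2 positive, 1 negative pivots.
H is indefinite, so the origin is a saddle point.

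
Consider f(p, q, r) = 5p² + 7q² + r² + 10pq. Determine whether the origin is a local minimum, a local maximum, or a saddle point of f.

The Hessian at the origin is H = [[10, 10, 0], [10, 14, 0], [0, 0, 2]].
Symmetric row and column elimination reduces H to a congruent diagonal form with pivots 10, 4, 2.
Counting signs: 3 positive.
H is positive definite, so the origin is a strict local minimum.

local minimum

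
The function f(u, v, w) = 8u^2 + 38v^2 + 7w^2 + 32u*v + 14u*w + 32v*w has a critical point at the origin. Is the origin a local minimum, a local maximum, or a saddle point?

local minimum

The Hessian at the origin is H = [[16, 32, 14], [32, 76, 32], [14, 32, 14]].
An LDLᵀ factorisation of H has diagonal entries 16, 12, 5/12.
Counting signs: 3 positive.
H is positive definite, so the origin is a strict local minimum.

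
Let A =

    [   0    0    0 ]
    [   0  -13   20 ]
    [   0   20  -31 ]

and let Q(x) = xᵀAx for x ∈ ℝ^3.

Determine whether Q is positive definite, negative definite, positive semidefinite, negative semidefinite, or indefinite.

Row-reducing A symmetrically gives the diagonal entries 0, -13, -3/13.
That gives 2 negative, 1 zero pivots.
Hence Q is negative semidefinite.

negative semidefinite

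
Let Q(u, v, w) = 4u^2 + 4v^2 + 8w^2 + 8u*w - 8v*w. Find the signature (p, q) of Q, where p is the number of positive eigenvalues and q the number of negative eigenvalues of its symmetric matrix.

(2, 0)

The associated matrix is A = [[4, 0, 4], [0, 4, -4], [4, -4, 8]].
Congruent diagonalization of A (simultaneous row and column reduction) yields pivots 4, 4, 0.
Counting signs: 2 positive, 1 zero.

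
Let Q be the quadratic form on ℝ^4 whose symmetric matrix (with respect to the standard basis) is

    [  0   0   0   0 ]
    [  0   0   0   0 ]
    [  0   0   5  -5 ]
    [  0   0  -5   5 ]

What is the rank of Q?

Symmetric row and column elimination reduces A to a congruent diagonal form with pivots 0, 0, 5, 0.
That gives 1 positive, 3 zero pivots.
The rank is the number of nonzero pivots: 1.

1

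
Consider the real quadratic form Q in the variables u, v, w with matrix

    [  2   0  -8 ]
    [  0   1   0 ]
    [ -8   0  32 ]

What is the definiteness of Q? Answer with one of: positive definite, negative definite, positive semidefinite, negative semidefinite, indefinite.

positive semidefinite

Applying the same elementary operations to the rows and columns of A produces a congruent diagonal matrix with entries 2, 1, 0.
Counting signs: 2 positive, 1 zero.
Hence Q is positive semidefinite.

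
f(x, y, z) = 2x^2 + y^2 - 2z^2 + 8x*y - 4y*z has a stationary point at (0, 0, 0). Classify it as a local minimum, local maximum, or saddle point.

saddle point

The Hessian at the origin is H = [[4, 8, 0], [8, 2, -4], [0, -4, -4]].
An LDLᵀ factorisation of H has diagonal entries 4, -14, -20/7.
Counting signs: 1 positive, 2 negative.
H is indefinite, so the origin is a saddle point.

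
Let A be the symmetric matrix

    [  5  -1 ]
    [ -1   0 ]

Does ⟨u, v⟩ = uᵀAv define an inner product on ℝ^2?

Congruent diagonalization of A (simultaneous row and column reduction) yields pivots 5, -1/5.
So there are 1 positive, 1 negative pivots.
Hence Q is indefinite.
⟨·,·⟩ is an inner product exactly when A is positive definite.

no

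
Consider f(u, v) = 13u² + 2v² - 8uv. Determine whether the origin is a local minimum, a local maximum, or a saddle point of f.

local minimum

The Hessian at the origin is H = [[26, -8], [-8, 4]].
det H = 26·4 − (-8)² = 40 > 0 and H[1,1] = 26 > 0, so H is positive definite.
Therefore the origin is a local minimum.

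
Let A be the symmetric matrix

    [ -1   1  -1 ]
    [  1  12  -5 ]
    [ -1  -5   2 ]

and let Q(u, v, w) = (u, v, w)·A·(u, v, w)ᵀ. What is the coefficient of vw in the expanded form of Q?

The coefficient of vw is A[2,3] + A[3,2] = 2·(-5) = -10.

-10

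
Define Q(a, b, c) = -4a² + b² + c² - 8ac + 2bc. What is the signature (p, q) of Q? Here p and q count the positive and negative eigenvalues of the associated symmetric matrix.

The associated matrix is A = [[-4, 0, -4], [0, 1, 1], [-4, 1, 1]].
Applying the same elementary operations to the rows and columns of A produces a congruent diagonal matrix with entries -4, 1, 4.
That gives 2 positive, 1 negative pivots.

(2, 1)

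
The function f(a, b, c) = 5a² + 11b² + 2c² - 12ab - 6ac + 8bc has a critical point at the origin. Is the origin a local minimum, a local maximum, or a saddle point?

The Hessian at the origin is H = [[10, -12, -6], [-12, 22, 8], [-6, 8, 4]].
Row-reducing H symmetrically gives the diagonal entries 10, 38/5, 6/19.
That gives 3 positive pivots.
H is positive definite, so the origin is a strict local minimum.

local minimum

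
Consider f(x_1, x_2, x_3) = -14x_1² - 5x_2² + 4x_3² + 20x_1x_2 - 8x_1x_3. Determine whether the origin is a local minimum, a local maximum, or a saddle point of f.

saddle point

The Hessian at the origin is H = [[-28, 20, -8], [20, -10, 0], [-8, 0, 8]].
Symmetric row and column elimination reduces H to a congruent diagonal form with pivots -28, 30/7, 8/3.
That gives 2 positive, 1 negative pivots.
H is indefinite, so the origin is a saddle point.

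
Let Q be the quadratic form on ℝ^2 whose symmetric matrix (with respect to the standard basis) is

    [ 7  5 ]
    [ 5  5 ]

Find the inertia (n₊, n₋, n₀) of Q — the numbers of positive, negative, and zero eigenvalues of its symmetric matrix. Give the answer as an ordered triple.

(2, 0, 0)

Applying the same elementary operations to the rows and columns of A produces a congruent diagonal matrix with entries 7, 10/7.
Counting signs: 2 positive.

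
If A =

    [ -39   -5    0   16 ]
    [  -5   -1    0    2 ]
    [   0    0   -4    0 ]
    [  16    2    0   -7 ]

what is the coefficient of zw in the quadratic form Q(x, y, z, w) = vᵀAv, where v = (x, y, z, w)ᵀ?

0

The coefficient of zw is A[3,4] + A[4,3] = 2·0 = 0.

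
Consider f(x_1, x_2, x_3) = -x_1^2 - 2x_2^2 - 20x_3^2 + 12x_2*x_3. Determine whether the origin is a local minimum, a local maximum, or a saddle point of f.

The Hessian at the origin is H = [[-2, 0, 0], [0, -4, 12], [0, 12, -40]].
Row-reducing H symmetrically gives the diagonal entries -2, -4, -4.
So there are 3 negative pivots.
H is negative definite, so the origin is a strict local maximum.

local maximum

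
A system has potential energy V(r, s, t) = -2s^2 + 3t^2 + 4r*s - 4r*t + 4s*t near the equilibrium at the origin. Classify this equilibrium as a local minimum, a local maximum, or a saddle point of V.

saddle point

The Hessian at the origin is H = [[0, 4, -4], [4, -4, 4], [-4, 4, 6]].
H is indefinite, so the origin is a saddle point.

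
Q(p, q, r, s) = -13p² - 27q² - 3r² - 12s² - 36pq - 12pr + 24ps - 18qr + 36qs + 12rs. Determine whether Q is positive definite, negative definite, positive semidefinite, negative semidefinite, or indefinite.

The associated matrix is A = [[-13, -18, -6, 12], [-18, -27, -9, 18], [-6, -9, -3, 6], [12, 18, 6, -12]].
Congruent diagonalization of A (simultaneous row and column reduction) yields pivots -13, -27/13, 0, 0.
Counting signs: 2 negative, 2 zero.
Hence Q is negative semidefinite.

negative semidefinite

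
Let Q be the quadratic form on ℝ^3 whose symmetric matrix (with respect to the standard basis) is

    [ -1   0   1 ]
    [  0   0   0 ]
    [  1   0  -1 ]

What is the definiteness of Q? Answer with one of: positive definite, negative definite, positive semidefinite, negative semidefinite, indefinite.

Symmetric row and column elimination reduces A to a congruent diagonal form with pivots -1, 0, 0.
Counting signs: 1 negative, 2 zero.
Hence Q is negative semidefinite.

negative semidefinite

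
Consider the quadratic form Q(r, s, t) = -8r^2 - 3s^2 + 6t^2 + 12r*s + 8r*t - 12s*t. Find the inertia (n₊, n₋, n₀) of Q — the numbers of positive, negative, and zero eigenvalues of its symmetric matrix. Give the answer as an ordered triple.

The associated matrix is A = [[-8, 6, 4], [6, -3, -6], [4, -6, 6]].
An LDLᵀ factorisation of A has diagonal entries -8, 3/2, 2.
So there are 2 positive, 1 negative pivots.

(2, 1, 0)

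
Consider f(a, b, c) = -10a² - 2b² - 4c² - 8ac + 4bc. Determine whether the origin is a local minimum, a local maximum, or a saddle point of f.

The Hessian at the origin is H = [[-20, 0, -8], [0, -4, 4], [-8, 4, -8]].
An LDLᵀ factorisation of H has diagonal entries -20, -4, -4/5.
So there are 3 negative pivots.
H is negative definite, so the origin is a strict local maximum.

local maximum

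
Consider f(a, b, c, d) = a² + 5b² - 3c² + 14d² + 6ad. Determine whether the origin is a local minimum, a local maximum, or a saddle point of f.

The Hessian at the origin is H = [[2, 0, 0, 6], [0, 10, 0, 0], [0, 0, -6, 0], [6, 0, 0, 28]].
Row-reducing H symmetrically gives the diagonal entries 2, 10, -6, 10.
Counting signs: 3 positive, 1 negative.
H is indefinite, so the origin is a saddle point.

saddle point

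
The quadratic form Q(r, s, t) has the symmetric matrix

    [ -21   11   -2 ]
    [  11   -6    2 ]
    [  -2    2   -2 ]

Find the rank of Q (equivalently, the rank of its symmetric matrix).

3

Symmetric row and column elimination reduces A to a congruent diagonal form with pivots -21, -5/21, 2.
So there are 1 positive, 2 negative pivots.
The rank is the number of nonzero pivots: 3.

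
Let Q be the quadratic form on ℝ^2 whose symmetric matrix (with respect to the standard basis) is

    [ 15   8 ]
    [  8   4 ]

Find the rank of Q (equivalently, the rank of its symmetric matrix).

2

Congruent diagonalization of A (simultaneous row and column reduction) yields pivots 15, -4/15.
That gives 1 positive, 1 negative pivots.
The rank is the number of nonzero pivots: 2.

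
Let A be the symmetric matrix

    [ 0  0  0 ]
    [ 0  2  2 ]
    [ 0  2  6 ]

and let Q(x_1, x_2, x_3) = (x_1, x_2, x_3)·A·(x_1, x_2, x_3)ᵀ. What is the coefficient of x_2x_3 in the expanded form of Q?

4

The coefficient of x_2x_3 is A[2,3] + A[3,2] = 2·2 = 4.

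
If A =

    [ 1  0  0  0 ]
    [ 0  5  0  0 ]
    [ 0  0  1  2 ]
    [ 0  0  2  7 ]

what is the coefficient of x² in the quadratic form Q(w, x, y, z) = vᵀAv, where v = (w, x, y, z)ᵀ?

5

The coefficient of x² is the diagonal entry A[2,2] = 5.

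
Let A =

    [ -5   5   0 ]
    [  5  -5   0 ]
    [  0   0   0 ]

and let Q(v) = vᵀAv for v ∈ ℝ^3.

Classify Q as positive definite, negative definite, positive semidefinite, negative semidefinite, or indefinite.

Symmetric row and column elimination reduces A to a congruent diagonal form with pivots -5, 0, 0.
So there are 1 negative, 2 zero pivots.
Hence Q is negative semidefinite.

negative semidefinite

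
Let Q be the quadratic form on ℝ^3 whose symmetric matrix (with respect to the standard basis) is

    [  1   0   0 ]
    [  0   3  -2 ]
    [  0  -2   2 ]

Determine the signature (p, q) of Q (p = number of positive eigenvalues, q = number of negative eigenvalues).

(3, 0)

Applying the same elementary operations to the rows and columns of A produces a congruent diagonal matrix with entries 1, 3, 2/3.
That gives 3 positive pivots.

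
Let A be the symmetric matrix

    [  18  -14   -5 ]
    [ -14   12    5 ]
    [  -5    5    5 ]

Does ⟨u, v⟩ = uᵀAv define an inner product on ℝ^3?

Congruent diagonalization of A (simultaneous row and column reduction) yields pivots 18, 10/9, 5/2.
Counting signs: 3 positive.
Hence Q is positive definite.
⟨·,·⟩ is an inner product exactly when A is positive definite.

yes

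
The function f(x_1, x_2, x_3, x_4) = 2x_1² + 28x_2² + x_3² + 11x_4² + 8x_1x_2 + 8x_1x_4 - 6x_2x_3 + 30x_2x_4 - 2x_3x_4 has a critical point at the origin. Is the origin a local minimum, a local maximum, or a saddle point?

The Hessian at the origin is H = [[4, 8, 0, 8], [8, 56, -6, 30], [0, -6, 2, -2], [8, 30, -2, 22]].
Symmetric row and column elimination reduces H to a congruent diagonal form with pivots 4, 40, 11/10, 12/11.
Counting signs: 4 positive.
H is positive definite, so the origin is a strict local minimum.

local minimum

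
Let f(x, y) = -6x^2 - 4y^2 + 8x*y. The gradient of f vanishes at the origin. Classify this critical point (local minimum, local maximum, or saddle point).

The Hessian at the origin is H = [[-12, 8], [8, -8]].
det H = -12·-8 − (8)² = 32 > 0 and H[1,1] = -12 < 0, so H is negative definite.
Therefore the origin is a local maximum.

local maximum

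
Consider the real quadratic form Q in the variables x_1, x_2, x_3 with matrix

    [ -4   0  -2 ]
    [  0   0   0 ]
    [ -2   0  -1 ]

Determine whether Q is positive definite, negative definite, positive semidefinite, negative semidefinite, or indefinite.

Symmetric row and column elimination reduces A to a congruent diagonal form with pivots -4, 0, 0.
So there are 1 negative, 2 zero pivots.
Hence Q is negative semidefinite.

negative semidefinite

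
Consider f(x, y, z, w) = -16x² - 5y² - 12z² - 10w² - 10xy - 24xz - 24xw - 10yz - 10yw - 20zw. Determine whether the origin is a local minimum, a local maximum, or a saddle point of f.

local maximum

The Hessian at the origin is H = [[-32, -10, -24, -24], [-10, -10, -10, -10], [-24, -10, -24, -20], [-24, -10, -20, -20]].
Congruent diagonalization of H (simultaneous row and column reduction) yields pivots -32, -55/8, -56/11, -6/7.
Counting signs: 4 negative.
H is negative definite, so the origin is a strict local maximum.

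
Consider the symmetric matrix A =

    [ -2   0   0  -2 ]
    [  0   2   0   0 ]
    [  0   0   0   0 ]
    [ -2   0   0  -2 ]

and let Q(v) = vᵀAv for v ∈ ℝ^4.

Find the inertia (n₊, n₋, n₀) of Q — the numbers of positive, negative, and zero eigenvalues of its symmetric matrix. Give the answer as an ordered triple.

(1, 1, 2)

Congruent diagonalization of A (simultaneous row and column reduction) yields pivots -2, 2, 0, 0.
So there are 1 positive, 1 negative, 2 zero pivots.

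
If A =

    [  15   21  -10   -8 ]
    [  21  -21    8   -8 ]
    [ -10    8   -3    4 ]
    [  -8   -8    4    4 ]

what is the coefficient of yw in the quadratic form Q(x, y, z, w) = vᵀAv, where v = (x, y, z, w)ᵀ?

-16

The coefficient of yw is A[2,4] + A[4,2] = 2·(-8) = -16.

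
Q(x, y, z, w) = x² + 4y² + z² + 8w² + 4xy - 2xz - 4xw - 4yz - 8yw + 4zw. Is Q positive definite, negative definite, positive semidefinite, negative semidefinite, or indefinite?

positive semidefinite

The symmetric matrix is A = [[1, 2, -1, -2], [2, 4, -2, -4], [-1, -2, 1, 2], [-2, -4, 2, 8]].
Applying the same elementary operations to the rows and columns of A produces a congruent diagonal matrix with entries 1, 0, 0, 4.
That gives 2 positive, 2 zero pivots.
Hence Q is positive semidefinite.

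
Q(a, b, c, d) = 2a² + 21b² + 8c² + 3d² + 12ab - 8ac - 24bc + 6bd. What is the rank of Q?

2

The associated matrix is A = [[2, 6, -4, 0], [6, 21, -12, 3], [-4, -12, 8, 0], [0, 3, 0, 3]].
Applying the same elementary operations to the rows and columns of A produces a congruent diagonal matrix with entries 2, 3, 0, 0.
Counting signs: 2 positive, 2 zero.
The rank is the number of nonzero pivots: 2.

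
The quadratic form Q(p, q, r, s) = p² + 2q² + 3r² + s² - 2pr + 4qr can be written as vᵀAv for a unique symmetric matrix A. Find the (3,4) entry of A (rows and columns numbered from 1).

The coefficient of r·s in Q is 0. For a symmetric A this equals A[3,4] + A[4,3] = 2·A[3,4].
So A[3,4] = 0/2 = 0.

0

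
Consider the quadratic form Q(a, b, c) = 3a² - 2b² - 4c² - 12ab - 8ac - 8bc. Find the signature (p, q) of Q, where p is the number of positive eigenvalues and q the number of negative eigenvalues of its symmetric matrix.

The symmetric matrix is A = [[3, -6, -4], [-6, -2, -4], [-4, -4, -4]].
Congruent diagonalization of A (simultaneous row and column reduction) yields pivots 3, -14, 20/21.
So there are 2 positive, 1 negative pivots.

(2, 1)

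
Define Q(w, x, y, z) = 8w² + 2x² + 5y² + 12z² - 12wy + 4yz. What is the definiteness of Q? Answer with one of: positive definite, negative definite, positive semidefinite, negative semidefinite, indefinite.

positive definite

The symmetric matrix of Q is A = [[8, 0, -6, 0], [0, 2, 0, 0], [-6, 0, 5, 2], [0, 0, 2, 12]].
Leading principal minors: Δ_1 = 8, Δ_2 = 16, Δ_3 = 8, Δ_4 = 32.
All leading principal minors are positive, so by Sylvester's criterion Q is positive definite.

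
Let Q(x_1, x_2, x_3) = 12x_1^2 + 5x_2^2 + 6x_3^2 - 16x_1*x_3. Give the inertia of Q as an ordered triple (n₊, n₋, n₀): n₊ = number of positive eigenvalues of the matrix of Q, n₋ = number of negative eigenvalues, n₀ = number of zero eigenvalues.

Write A = [[12, 0, -8], [0, 5, 0], [-8, 0, 6]].
Symmetric row and column elimination reduces A to a congruent diagonal form with pivots 12, 5, 2/3.
That gives 3 positive pivots.

(3, 0, 0)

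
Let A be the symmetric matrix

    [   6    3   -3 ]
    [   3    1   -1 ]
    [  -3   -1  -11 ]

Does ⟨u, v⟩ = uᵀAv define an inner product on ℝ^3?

Congruent diagonalization of A (simultaneous row and column reduction) yields pivots 6, -1/2, -12.
That gives 1 positive, 2 negative pivots.
Hence Q is indefinite.
⟨·,·⟩ is an inner product exactly when A is positive definite.

no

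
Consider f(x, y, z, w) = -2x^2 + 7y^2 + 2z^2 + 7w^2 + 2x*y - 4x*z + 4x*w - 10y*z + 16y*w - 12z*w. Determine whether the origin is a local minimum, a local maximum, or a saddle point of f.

The Hessian at the origin is H = [[-4, 2, -4, 4], [2, 14, -10, 16], [-4, -10, 4, -12], [4, 16, -12, 14]].
Congruent diagonalization of H (simultaneous row and column reduction) yields pivots -4, 15, -8/5, -2.
That gives 1 positive, 3 negative pivots.
H is indefinite, so the origin is a saddle point.

saddle point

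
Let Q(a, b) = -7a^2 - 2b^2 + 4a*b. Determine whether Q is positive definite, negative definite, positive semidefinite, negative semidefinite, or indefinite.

negative definite

The symmetric matrix of Q is [[-7, 2], [2, -2]].
For the 2×2 matrix [[-7, 2], [2, -2]]: det = -7·-2 − (2)² = 10, trace = -9.
det > 0 so both eigenvalues share the sign of the trace; trace = -9 < 0 ⇒ both negative.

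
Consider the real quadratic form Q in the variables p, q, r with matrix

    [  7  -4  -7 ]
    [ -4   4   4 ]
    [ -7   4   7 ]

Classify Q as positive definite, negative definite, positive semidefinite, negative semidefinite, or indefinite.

positive semidefinite

Congruent diagonalization of A (simultaneous row and column reduction) yields pivots 7, 12/7, 0.
That gives 2 positive, 1 zero pivots.
Hence Q is positive semidefinite.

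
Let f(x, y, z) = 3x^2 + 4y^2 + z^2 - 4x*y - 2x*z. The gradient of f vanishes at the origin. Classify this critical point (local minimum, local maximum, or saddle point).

The Hessian at the origin is H = [[6, -4, -2], [-4, 8, 0], [-2, 0, 2]].
Applying the same elementary operations to the rows and columns of H produces a congruent diagonal matrix with entries 6, 16/3, 1.
So there are 3 positive pivots.
H is positive definite, so the origin is a strict local minimum.

local minimum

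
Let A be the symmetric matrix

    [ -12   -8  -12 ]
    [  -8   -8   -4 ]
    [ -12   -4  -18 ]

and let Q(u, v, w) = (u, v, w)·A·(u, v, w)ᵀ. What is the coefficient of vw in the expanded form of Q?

-8

The coefficient of vw is A[2,3] + A[3,2] = 2·(-4) = -8.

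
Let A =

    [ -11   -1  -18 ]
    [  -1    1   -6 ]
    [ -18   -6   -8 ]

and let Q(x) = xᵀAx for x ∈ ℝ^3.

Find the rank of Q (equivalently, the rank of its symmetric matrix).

3

Congruent diagonalization of A (simultaneous row and column reduction) yields pivots -11, 12/11, 4.
That gives 2 positive, 1 negative pivots.
The rank is the number of nonzero pivots: 3.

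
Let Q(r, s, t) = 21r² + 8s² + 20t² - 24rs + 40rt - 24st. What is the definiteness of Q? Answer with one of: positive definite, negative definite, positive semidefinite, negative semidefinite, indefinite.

positive definite

The symmetric matrix of Q is A = [[21, -12, 20], [-12, 8, -12], [20, -12, 20]].
Leading principal minors: Δ_1 = 21, Δ_2 = 24, Δ_3 = 16.
All leading principal minors are positive, so by Sylvester's criterion Q is positive definite.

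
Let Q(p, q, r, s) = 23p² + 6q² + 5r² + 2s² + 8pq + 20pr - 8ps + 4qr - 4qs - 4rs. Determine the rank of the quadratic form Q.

The symmetric matrix is A = [[23, 4, 10, -4], [4, 6, 2, -2], [10, 2, 5, -2], [-4, -2, -2, 2]].
An LDLᵀ factorisation of A has diagonal entries 23, 122/23, 39/61, 12/13.
So there are 4 positive pivots.
The rank is the number of nonzero pivots: 4.

4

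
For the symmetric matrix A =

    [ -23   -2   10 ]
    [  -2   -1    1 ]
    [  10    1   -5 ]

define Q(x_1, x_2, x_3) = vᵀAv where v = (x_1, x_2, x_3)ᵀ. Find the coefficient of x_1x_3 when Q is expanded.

20

The coefficient of x_1x_3 is A[1,3] + A[3,1] = 2·10 = 20.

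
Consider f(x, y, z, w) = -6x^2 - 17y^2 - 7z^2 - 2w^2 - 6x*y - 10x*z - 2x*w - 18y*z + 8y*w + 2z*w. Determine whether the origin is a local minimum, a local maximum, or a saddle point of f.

The Hessian at the origin is H = [[-12, -6, -10, -2], [-6, -34, -18, 8], [-10, -18, -14, 2], [-2, 8, 2, -4]].
Applying the same elementary operations to the rows and columns of H produces a congruent diagonal matrix with entries -12, -31, -20/93, -1.
That gives 4 negative pivots.
H is negative definite, so the origin is a strict local maximum.

local maximum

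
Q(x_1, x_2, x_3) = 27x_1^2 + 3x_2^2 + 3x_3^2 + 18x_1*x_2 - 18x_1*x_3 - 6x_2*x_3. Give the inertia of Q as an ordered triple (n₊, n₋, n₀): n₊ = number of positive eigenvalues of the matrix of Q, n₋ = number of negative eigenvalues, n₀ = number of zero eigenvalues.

The associated matrix is A = [[27, 9, -9], [9, 3, -3], [-9, -3, 3]].
Symmetric row and column elimination reduces A to a congruent diagonal form with pivots 27, 0, 0.
So there are 1 positive, 2 zero pivots.

(1, 0, 2)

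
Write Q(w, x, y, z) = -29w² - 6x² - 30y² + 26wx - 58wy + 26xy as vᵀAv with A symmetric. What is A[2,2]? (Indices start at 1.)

-6

The coefficient of x² in Q is -6, and that is exactly A[2,2].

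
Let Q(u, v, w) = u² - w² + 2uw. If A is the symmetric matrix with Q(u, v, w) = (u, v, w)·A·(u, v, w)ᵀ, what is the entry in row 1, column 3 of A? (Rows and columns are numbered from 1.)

1

The coefficient of u·w in Q is 2. For a symmetric A this equals A[1,3] + A[3,1] = 2·A[1,3].
So A[1,3] = 2/2 = 1.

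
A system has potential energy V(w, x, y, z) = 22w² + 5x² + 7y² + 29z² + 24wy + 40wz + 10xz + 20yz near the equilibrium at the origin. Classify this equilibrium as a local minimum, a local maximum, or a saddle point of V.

The Hessian at the origin is H = [[44, 0, 24, 40], [0, 10, 0, 10], [24, 0, 14, 20], [40, 10, 20, 58]].
Row-reducing H symmetrically gives the diagonal entries 44, 10, 10/11, 8.
So there are 4 positive pivots.
H is positive definite, so the origin is a strict local minimum.

local minimum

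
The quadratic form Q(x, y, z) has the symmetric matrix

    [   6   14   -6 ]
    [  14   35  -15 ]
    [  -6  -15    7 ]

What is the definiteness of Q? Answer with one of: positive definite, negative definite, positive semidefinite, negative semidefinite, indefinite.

positive definite

Leading principal minors: Δ_1 = 6, Δ_2 = 14, Δ_3 = 8.
All leading principal minors are positive, so by Sylvester's criterion Q is positive definite.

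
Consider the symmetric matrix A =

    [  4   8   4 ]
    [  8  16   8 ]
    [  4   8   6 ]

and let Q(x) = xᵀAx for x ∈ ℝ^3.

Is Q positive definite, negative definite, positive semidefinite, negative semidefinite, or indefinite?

Row-reducing A symmetrically gives the diagonal entries 4, 0, 2.
That gives 2 positive, 1 zero pivots.
Hence Q is positive semidefinite.

positive semidefinite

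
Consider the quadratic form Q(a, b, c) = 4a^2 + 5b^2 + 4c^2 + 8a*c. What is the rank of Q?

The associated matrix is A = [[4, 0, 4], [0, 5, 0], [4, 0, 4]].
Symmetric row and column elimination reduces A to a congruent diagonal form with pivots 4, 5, 0.
That gives 2 positive, 1 zero pivots.
The rank is the number of nonzero pivots: 2.

2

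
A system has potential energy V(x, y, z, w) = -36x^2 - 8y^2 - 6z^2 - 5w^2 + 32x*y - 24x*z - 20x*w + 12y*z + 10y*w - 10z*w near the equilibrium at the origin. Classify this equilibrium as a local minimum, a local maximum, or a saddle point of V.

The Hessian at the origin is H = [[-72, 32, -24, -20], [32, -16, 12, 10], [-24, 12, -12, -10], [-20, 10, -10, -10]].
An LDLᵀ factorisation of H has diagonal entries -72, -16/9, -3, -5/3.
Counting signs: 4 negative.
H is negative definite, so the origin is a strict local maximum.

local maximum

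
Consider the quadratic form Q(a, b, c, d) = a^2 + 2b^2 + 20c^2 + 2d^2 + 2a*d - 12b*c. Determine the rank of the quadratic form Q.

4

The associated matrix is A = [[1, 0, 0, 1], [0, 2, -6, 0], [0, -6, 20, 0], [1, 0, 0, 2]].
Symmetric row and column elimination reduces A to a congruent diagonal form with pivots 1, 2, 2, 1.
Counting signs: 4 positive.
The rank is the number of nonzero pivots: 4.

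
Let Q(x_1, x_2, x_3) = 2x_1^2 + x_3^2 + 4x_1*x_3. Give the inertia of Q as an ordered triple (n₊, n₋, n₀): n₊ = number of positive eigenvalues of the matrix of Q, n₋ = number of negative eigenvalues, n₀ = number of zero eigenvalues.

The symmetric matrix is A = [[2, 0, 2], [0, 0, 0], [2, 0, 1]].
Row-reducing A symmetrically gives the diagonal entries 2, 0, -1.
Counting signs: 1 positive, 1 negative, 1 zero.

(1, 1, 1)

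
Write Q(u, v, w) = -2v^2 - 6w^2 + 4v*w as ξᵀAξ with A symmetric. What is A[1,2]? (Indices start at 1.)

The coefficient of u·v in Q is 0. For a symmetric A this equals A[1,2] + A[2,1] = 2·A[1,2].
So A[1,2] = 0/2 = 0.

0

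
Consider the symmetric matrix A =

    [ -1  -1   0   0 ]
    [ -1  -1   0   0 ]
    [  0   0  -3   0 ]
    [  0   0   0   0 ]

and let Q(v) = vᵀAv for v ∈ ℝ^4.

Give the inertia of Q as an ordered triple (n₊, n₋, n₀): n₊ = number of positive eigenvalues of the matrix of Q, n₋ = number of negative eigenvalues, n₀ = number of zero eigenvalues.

(0, 2, 2)

Row-reducing A symmetrically gives the diagonal entries -1, 0, -3, 0.
That gives 2 negative, 2 zero pivots.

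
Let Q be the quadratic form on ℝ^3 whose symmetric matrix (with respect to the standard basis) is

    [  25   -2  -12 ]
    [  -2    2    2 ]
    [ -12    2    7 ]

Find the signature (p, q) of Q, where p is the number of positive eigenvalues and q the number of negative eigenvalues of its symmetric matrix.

(3, 0)

Applying the same elementary operations to the rows and columns of A produces a congruent diagonal matrix with entries 25, 46/25, 15/23.
So there are 3 positive pivots.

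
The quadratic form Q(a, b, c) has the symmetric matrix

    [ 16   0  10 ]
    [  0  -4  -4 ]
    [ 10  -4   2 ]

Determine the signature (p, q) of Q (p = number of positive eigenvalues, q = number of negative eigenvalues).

(1, 2)

An LDLᵀ factorisation of A has diagonal entries 16, -4, -1/4.
So there are 1 positive, 2 negative pivots.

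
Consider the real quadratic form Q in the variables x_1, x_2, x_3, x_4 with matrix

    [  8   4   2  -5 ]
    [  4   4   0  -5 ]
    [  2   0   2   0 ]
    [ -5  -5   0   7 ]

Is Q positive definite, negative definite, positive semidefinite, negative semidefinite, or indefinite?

positive definite

Row-reducing A symmetrically gives the diagonal entries 8, 2, 1, 3/4.
So there are 4 positive pivots.
Hence Q is positive definite.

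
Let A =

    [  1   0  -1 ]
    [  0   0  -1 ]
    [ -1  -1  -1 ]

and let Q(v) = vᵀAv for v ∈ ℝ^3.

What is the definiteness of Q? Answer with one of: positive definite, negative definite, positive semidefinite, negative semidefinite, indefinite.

A is congruent to a diagonal matrix with 2 positive, 1 negative and 0 zero entries, so Q is indefinite.

indefinite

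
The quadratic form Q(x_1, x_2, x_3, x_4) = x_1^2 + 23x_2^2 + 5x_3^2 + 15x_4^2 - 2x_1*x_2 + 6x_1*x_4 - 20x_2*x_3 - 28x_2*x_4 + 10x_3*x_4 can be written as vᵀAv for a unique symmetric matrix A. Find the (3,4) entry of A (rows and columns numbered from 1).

5

The coefficient of x_3·x_4 in Q is 10. For a symmetric A this equals A[3,4] + A[4,3] = 2·A[3,4].
So A[3,4] = 10/2 = 5.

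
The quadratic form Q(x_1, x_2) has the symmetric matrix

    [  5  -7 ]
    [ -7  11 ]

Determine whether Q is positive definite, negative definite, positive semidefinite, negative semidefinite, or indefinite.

Leading principal minors: Δ_1 = 5, Δ_2 = 6.
All leading principal minors are positive, so by Sylvester's criterion Q is positive definite.

positive definite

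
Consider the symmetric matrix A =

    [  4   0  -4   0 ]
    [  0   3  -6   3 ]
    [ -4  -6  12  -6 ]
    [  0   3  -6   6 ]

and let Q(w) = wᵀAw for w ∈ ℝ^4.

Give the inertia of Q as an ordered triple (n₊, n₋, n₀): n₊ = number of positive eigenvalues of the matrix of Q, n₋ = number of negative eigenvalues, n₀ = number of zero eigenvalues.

Row-reducing A symmetrically gives the diagonal entries 4, 3, -4, 3.
That gives 3 positive, 1 negative pivots.

(3, 1, 0)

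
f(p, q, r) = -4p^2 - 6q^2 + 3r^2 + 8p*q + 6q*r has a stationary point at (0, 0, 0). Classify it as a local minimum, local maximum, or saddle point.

The Hessian at the origin is H = [[-8, 8, 0], [8, -12, 6], [0, 6, 6]].
Row-reducing H symmetrically gives the diagonal entries -8, -4, 15.
Counting signs: 1 positive, 2 negative.
H is indefinite, so the origin is a saddle point.

saddle point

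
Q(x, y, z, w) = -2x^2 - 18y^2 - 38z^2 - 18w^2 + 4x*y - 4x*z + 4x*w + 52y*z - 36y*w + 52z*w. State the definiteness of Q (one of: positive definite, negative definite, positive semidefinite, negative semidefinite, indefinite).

The associated matrix is A = [[-2, 2, -2, 2], [2, -18, 26, -18], [-2, 26, -38, 26], [2, -18, 26, -18]].
Symmetric row and column elimination reduces A to a congruent diagonal form with pivots -2, -16, 0, 0.
So there are 2 negative, 2 zero pivots.
Hence Q is negative semidefinite.

negative semidefinite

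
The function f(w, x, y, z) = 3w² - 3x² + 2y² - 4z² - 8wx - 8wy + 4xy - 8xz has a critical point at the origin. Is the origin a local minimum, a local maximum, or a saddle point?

The Hessian at the origin is H = [[6, -8, -8, 0], [-8, -6, 4, -8], [-8, 4, 4, 0], [0, -8, 0, -8]].
Symmetric row and column elimination reduces H to a congruent diagonal form with pivots 6, -50/3, -4, -8/5.
Counting signs: 1 positive, 3 negative.
H is indefinite, so the origin is a saddle point.

saddle point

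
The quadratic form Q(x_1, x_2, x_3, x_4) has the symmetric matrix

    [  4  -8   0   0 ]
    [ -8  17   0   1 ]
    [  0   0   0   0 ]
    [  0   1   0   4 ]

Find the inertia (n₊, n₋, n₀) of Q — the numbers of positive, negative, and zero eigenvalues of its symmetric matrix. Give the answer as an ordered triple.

(3, 0, 1)

Applying the same elementary operations to the rows and columns of A produces a congruent diagonal matrix with entries 4, 1, 0, 3.
That gives 3 positive, 1 zero pivots.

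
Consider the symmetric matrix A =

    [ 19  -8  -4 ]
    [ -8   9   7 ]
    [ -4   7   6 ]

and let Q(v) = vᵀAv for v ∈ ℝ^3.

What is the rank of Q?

3

Symmetric row and column elimination reduces A to a congruent diagonal form with pivots 19, 107/19, 15/107.
Counting signs: 3 positive.
The rank is the number of nonzero pivots: 3.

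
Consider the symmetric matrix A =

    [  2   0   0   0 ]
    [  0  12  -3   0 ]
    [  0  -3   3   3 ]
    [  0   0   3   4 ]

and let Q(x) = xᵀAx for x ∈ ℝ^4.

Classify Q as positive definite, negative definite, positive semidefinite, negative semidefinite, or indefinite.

positive semidefinite

Congruent diagonalization of A (simultaneous row and column reduction) yields pivots 2, 12, 9/4, 0.
Counting signs: 3 positive, 1 zero.
Hence Q is positive semidefinite.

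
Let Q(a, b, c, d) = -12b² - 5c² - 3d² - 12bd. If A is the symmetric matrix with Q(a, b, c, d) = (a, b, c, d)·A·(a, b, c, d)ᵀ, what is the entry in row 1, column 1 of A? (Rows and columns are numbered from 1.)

0

The coefficient of a² in Q is 0, and that is exactly A[1,1].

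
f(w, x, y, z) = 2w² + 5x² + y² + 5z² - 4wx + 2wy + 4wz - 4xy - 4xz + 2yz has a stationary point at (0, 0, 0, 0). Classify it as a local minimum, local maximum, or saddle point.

local minimum

The Hessian at the origin is H = [[4, -4, 2, 4], [-4, 10, -4, -4], [2, -4, 2, 2], [4, -4, 2, 10]].
An LDLᵀ factorisation of H has diagonal entries 4, 6, 1/3, 6.
So there are 4 positive pivots.
H is positive definite, so the origin is a strict local minimum.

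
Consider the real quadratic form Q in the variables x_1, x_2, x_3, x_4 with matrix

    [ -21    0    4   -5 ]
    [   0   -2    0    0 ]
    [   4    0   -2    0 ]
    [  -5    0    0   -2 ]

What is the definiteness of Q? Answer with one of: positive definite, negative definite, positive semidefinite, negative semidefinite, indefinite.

negative definite

Leading principal minors: Δ_1 = -21, Δ_2 = 42, Δ_3 = -52, Δ_4 = 4.
The signs alternate starting with Δ_1 < 0, so by Sylvester's criterion Q is negative definite.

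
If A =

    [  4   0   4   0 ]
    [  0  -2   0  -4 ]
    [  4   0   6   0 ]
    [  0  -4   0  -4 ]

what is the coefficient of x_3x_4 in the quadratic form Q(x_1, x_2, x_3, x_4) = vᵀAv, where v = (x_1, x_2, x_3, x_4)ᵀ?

0

The coefficient of x_3x_4 is A[3,4] + A[4,3] = 2·0 = 0.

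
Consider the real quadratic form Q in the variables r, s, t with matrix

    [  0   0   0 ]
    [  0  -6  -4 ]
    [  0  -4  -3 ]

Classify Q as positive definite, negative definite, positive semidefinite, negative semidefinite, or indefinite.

Applying the same elementary operations to the rows and columns of A produces a congruent diagonal matrix with entries 0, -6, -1/3.
That gives 2 negative, 1 zero pivots.
Hence Q is negative semidefinite.

negative semidefinite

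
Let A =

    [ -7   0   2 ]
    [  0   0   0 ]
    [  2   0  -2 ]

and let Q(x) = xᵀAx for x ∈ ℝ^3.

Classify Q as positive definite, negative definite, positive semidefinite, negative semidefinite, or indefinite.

negative semidefinite

Symmetric row and column elimination reduces A to a congruent diagonal form with pivots -7, 0, -10/7.
That gives 2 negative, 1 zero pivots.
Hence Q is negative semidefinite.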